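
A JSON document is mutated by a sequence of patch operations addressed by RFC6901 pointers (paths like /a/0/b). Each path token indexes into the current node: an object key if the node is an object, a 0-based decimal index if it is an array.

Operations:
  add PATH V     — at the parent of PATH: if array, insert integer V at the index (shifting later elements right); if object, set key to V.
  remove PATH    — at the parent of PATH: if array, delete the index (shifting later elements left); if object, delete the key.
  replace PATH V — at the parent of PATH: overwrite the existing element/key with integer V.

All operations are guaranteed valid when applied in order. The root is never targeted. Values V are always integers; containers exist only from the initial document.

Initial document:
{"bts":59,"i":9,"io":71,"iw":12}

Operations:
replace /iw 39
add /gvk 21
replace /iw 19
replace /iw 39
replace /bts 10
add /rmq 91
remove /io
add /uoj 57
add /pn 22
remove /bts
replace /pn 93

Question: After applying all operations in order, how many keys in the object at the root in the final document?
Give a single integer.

After op 1 (replace /iw 39): {"bts":59,"i":9,"io":71,"iw":39}
After op 2 (add /gvk 21): {"bts":59,"gvk":21,"i":9,"io":71,"iw":39}
After op 3 (replace /iw 19): {"bts":59,"gvk":21,"i":9,"io":71,"iw":19}
After op 4 (replace /iw 39): {"bts":59,"gvk":21,"i":9,"io":71,"iw":39}
After op 5 (replace /bts 10): {"bts":10,"gvk":21,"i":9,"io":71,"iw":39}
After op 6 (add /rmq 91): {"bts":10,"gvk":21,"i":9,"io":71,"iw":39,"rmq":91}
After op 7 (remove /io): {"bts":10,"gvk":21,"i":9,"iw":39,"rmq":91}
After op 8 (add /uoj 57): {"bts":10,"gvk":21,"i":9,"iw":39,"rmq":91,"uoj":57}
After op 9 (add /pn 22): {"bts":10,"gvk":21,"i":9,"iw":39,"pn":22,"rmq":91,"uoj":57}
After op 10 (remove /bts): {"gvk":21,"i":9,"iw":39,"pn":22,"rmq":91,"uoj":57}
After op 11 (replace /pn 93): {"gvk":21,"i":9,"iw":39,"pn":93,"rmq":91,"uoj":57}
Size at the root: 6

Answer: 6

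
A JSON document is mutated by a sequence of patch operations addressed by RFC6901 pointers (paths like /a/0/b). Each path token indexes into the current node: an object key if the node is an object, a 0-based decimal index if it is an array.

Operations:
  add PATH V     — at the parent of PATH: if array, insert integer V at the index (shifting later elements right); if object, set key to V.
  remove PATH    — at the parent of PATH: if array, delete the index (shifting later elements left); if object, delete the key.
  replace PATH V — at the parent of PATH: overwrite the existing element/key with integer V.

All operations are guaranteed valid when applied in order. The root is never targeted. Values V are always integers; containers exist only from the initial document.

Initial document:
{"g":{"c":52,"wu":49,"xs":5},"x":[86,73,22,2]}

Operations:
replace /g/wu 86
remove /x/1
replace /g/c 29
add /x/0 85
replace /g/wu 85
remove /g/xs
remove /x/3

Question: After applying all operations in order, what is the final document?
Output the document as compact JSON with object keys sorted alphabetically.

Answer: {"g":{"c":29,"wu":85},"x":[85,86,22]}

Derivation:
After op 1 (replace /g/wu 86): {"g":{"c":52,"wu":86,"xs":5},"x":[86,73,22,2]}
After op 2 (remove /x/1): {"g":{"c":52,"wu":86,"xs":5},"x":[86,22,2]}
After op 3 (replace /g/c 29): {"g":{"c":29,"wu":86,"xs":5},"x":[86,22,2]}
After op 4 (add /x/0 85): {"g":{"c":29,"wu":86,"xs":5},"x":[85,86,22,2]}
After op 5 (replace /g/wu 85): {"g":{"c":29,"wu":85,"xs":5},"x":[85,86,22,2]}
After op 6 (remove /g/xs): {"g":{"c":29,"wu":85},"x":[85,86,22,2]}
After op 7 (remove /x/3): {"g":{"c":29,"wu":85},"x":[85,86,22]}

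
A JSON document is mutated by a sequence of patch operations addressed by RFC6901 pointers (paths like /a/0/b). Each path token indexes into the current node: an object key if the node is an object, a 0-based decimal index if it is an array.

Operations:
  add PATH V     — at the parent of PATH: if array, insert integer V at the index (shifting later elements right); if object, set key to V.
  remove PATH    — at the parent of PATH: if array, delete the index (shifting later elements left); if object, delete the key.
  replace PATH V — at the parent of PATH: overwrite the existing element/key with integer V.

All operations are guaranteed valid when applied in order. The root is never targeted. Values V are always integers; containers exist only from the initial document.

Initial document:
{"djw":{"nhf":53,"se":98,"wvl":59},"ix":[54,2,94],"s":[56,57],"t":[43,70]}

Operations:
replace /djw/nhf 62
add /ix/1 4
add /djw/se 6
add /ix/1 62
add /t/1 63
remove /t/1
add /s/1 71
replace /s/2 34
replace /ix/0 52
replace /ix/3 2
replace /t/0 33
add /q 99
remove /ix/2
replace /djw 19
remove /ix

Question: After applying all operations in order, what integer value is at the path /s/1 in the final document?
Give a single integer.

After op 1 (replace /djw/nhf 62): {"djw":{"nhf":62,"se":98,"wvl":59},"ix":[54,2,94],"s":[56,57],"t":[43,70]}
After op 2 (add /ix/1 4): {"djw":{"nhf":62,"se":98,"wvl":59},"ix":[54,4,2,94],"s":[56,57],"t":[43,70]}
After op 3 (add /djw/se 6): {"djw":{"nhf":62,"se":6,"wvl":59},"ix":[54,4,2,94],"s":[56,57],"t":[43,70]}
After op 4 (add /ix/1 62): {"djw":{"nhf":62,"se":6,"wvl":59},"ix":[54,62,4,2,94],"s":[56,57],"t":[43,70]}
After op 5 (add /t/1 63): {"djw":{"nhf":62,"se":6,"wvl":59},"ix":[54,62,4,2,94],"s":[56,57],"t":[43,63,70]}
After op 6 (remove /t/1): {"djw":{"nhf":62,"se":6,"wvl":59},"ix":[54,62,4,2,94],"s":[56,57],"t":[43,70]}
After op 7 (add /s/1 71): {"djw":{"nhf":62,"se":6,"wvl":59},"ix":[54,62,4,2,94],"s":[56,71,57],"t":[43,70]}
After op 8 (replace /s/2 34): {"djw":{"nhf":62,"se":6,"wvl":59},"ix":[54,62,4,2,94],"s":[56,71,34],"t":[43,70]}
After op 9 (replace /ix/0 52): {"djw":{"nhf":62,"se":6,"wvl":59},"ix":[52,62,4,2,94],"s":[56,71,34],"t":[43,70]}
After op 10 (replace /ix/3 2): {"djw":{"nhf":62,"se":6,"wvl":59},"ix":[52,62,4,2,94],"s":[56,71,34],"t":[43,70]}
After op 11 (replace /t/0 33): {"djw":{"nhf":62,"se":6,"wvl":59},"ix":[52,62,4,2,94],"s":[56,71,34],"t":[33,70]}
After op 12 (add /q 99): {"djw":{"nhf":62,"se":6,"wvl":59},"ix":[52,62,4,2,94],"q":99,"s":[56,71,34],"t":[33,70]}
After op 13 (remove /ix/2): {"djw":{"nhf":62,"se":6,"wvl":59},"ix":[52,62,2,94],"q":99,"s":[56,71,34],"t":[33,70]}
After op 14 (replace /djw 19): {"djw":19,"ix":[52,62,2,94],"q":99,"s":[56,71,34],"t":[33,70]}
After op 15 (remove /ix): {"djw":19,"q":99,"s":[56,71,34],"t":[33,70]}
Value at /s/1: 71

Answer: 71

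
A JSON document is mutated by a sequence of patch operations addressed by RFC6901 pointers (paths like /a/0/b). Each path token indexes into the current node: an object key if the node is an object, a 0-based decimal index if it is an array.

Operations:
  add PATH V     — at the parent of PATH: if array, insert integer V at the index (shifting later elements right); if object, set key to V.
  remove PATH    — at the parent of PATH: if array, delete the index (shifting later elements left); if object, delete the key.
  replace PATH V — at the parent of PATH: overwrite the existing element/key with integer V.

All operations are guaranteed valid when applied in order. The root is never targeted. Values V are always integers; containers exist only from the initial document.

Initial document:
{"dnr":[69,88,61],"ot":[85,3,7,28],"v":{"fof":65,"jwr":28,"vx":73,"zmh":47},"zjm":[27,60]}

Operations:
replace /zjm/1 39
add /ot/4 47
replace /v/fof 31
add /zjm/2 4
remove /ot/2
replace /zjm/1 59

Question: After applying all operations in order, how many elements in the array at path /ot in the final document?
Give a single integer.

After op 1 (replace /zjm/1 39): {"dnr":[69,88,61],"ot":[85,3,7,28],"v":{"fof":65,"jwr":28,"vx":73,"zmh":47},"zjm":[27,39]}
After op 2 (add /ot/4 47): {"dnr":[69,88,61],"ot":[85,3,7,28,47],"v":{"fof":65,"jwr":28,"vx":73,"zmh":47},"zjm":[27,39]}
After op 3 (replace /v/fof 31): {"dnr":[69,88,61],"ot":[85,3,7,28,47],"v":{"fof":31,"jwr":28,"vx":73,"zmh":47},"zjm":[27,39]}
After op 4 (add /zjm/2 4): {"dnr":[69,88,61],"ot":[85,3,7,28,47],"v":{"fof":31,"jwr":28,"vx":73,"zmh":47},"zjm":[27,39,4]}
After op 5 (remove /ot/2): {"dnr":[69,88,61],"ot":[85,3,28,47],"v":{"fof":31,"jwr":28,"vx":73,"zmh":47},"zjm":[27,39,4]}
After op 6 (replace /zjm/1 59): {"dnr":[69,88,61],"ot":[85,3,28,47],"v":{"fof":31,"jwr":28,"vx":73,"zmh":47},"zjm":[27,59,4]}
Size at path /ot: 4

Answer: 4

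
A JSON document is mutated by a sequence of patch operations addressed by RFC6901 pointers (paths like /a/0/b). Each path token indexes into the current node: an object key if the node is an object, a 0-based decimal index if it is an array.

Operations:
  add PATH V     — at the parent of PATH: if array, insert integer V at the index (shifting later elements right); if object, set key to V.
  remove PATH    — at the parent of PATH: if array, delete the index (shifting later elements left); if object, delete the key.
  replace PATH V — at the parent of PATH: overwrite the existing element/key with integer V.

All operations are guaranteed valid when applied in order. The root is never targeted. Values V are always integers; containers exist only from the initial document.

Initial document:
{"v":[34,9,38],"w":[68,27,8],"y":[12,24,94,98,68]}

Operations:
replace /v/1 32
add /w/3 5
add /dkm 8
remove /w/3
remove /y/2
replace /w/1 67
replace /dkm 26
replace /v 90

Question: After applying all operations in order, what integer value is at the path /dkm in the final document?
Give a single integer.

After op 1 (replace /v/1 32): {"v":[34,32,38],"w":[68,27,8],"y":[12,24,94,98,68]}
After op 2 (add /w/3 5): {"v":[34,32,38],"w":[68,27,8,5],"y":[12,24,94,98,68]}
After op 3 (add /dkm 8): {"dkm":8,"v":[34,32,38],"w":[68,27,8,5],"y":[12,24,94,98,68]}
After op 4 (remove /w/3): {"dkm":8,"v":[34,32,38],"w":[68,27,8],"y":[12,24,94,98,68]}
After op 5 (remove /y/2): {"dkm":8,"v":[34,32,38],"w":[68,27,8],"y":[12,24,98,68]}
After op 6 (replace /w/1 67): {"dkm":8,"v":[34,32,38],"w":[68,67,8],"y":[12,24,98,68]}
After op 7 (replace /dkm 26): {"dkm":26,"v":[34,32,38],"w":[68,67,8],"y":[12,24,98,68]}
After op 8 (replace /v 90): {"dkm":26,"v":90,"w":[68,67,8],"y":[12,24,98,68]}
Value at /dkm: 26

Answer: 26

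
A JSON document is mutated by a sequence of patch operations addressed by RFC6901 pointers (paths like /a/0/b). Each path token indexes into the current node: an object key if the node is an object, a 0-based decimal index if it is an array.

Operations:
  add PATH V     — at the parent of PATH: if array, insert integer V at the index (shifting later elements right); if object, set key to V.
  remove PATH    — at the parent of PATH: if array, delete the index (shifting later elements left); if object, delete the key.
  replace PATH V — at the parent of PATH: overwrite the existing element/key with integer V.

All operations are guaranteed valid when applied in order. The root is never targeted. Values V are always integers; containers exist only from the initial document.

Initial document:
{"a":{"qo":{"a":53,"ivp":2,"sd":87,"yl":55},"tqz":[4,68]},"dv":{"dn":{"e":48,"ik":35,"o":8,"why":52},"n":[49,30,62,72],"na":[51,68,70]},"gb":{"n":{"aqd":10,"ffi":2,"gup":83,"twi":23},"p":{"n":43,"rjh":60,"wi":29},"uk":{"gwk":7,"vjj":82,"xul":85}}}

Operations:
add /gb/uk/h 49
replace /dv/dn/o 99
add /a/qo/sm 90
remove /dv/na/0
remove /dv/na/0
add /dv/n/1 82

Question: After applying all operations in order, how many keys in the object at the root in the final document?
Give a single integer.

After op 1 (add /gb/uk/h 49): {"a":{"qo":{"a":53,"ivp":2,"sd":87,"yl":55},"tqz":[4,68]},"dv":{"dn":{"e":48,"ik":35,"o":8,"why":52},"n":[49,30,62,72],"na":[51,68,70]},"gb":{"n":{"aqd":10,"ffi":2,"gup":83,"twi":23},"p":{"n":43,"rjh":60,"wi":29},"uk":{"gwk":7,"h":49,"vjj":82,"xul":85}}}
After op 2 (replace /dv/dn/o 99): {"a":{"qo":{"a":53,"ivp":2,"sd":87,"yl":55},"tqz":[4,68]},"dv":{"dn":{"e":48,"ik":35,"o":99,"why":52},"n":[49,30,62,72],"na":[51,68,70]},"gb":{"n":{"aqd":10,"ffi":2,"gup":83,"twi":23},"p":{"n":43,"rjh":60,"wi":29},"uk":{"gwk":7,"h":49,"vjj":82,"xul":85}}}
After op 3 (add /a/qo/sm 90): {"a":{"qo":{"a":53,"ivp":2,"sd":87,"sm":90,"yl":55},"tqz":[4,68]},"dv":{"dn":{"e":48,"ik":35,"o":99,"why":52},"n":[49,30,62,72],"na":[51,68,70]},"gb":{"n":{"aqd":10,"ffi":2,"gup":83,"twi":23},"p":{"n":43,"rjh":60,"wi":29},"uk":{"gwk":7,"h":49,"vjj":82,"xul":85}}}
After op 4 (remove /dv/na/0): {"a":{"qo":{"a":53,"ivp":2,"sd":87,"sm":90,"yl":55},"tqz":[4,68]},"dv":{"dn":{"e":48,"ik":35,"o":99,"why":52},"n":[49,30,62,72],"na":[68,70]},"gb":{"n":{"aqd":10,"ffi":2,"gup":83,"twi":23},"p":{"n":43,"rjh":60,"wi":29},"uk":{"gwk":7,"h":49,"vjj":82,"xul":85}}}
After op 5 (remove /dv/na/0): {"a":{"qo":{"a":53,"ivp":2,"sd":87,"sm":90,"yl":55},"tqz":[4,68]},"dv":{"dn":{"e":48,"ik":35,"o":99,"why":52},"n":[49,30,62,72],"na":[70]},"gb":{"n":{"aqd":10,"ffi":2,"gup":83,"twi":23},"p":{"n":43,"rjh":60,"wi":29},"uk":{"gwk":7,"h":49,"vjj":82,"xul":85}}}
After op 6 (add /dv/n/1 82): {"a":{"qo":{"a":53,"ivp":2,"sd":87,"sm":90,"yl":55},"tqz":[4,68]},"dv":{"dn":{"e":48,"ik":35,"o":99,"why":52},"n":[49,82,30,62,72],"na":[70]},"gb":{"n":{"aqd":10,"ffi":2,"gup":83,"twi":23},"p":{"n":43,"rjh":60,"wi":29},"uk":{"gwk":7,"h":49,"vjj":82,"xul":85}}}
Size at the root: 3

Answer: 3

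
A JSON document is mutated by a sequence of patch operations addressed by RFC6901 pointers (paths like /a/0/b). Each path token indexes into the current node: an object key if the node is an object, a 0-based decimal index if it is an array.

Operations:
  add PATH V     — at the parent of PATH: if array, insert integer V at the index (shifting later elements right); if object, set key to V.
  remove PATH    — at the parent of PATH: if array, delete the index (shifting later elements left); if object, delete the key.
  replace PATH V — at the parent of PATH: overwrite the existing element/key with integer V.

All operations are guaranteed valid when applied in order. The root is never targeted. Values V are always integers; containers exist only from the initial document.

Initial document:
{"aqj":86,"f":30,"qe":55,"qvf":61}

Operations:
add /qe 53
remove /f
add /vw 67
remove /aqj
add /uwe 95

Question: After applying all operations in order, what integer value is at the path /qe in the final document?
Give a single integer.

Answer: 53

Derivation:
After op 1 (add /qe 53): {"aqj":86,"f":30,"qe":53,"qvf":61}
After op 2 (remove /f): {"aqj":86,"qe":53,"qvf":61}
After op 3 (add /vw 67): {"aqj":86,"qe":53,"qvf":61,"vw":67}
After op 4 (remove /aqj): {"qe":53,"qvf":61,"vw":67}
After op 5 (add /uwe 95): {"qe":53,"qvf":61,"uwe":95,"vw":67}
Value at /qe: 53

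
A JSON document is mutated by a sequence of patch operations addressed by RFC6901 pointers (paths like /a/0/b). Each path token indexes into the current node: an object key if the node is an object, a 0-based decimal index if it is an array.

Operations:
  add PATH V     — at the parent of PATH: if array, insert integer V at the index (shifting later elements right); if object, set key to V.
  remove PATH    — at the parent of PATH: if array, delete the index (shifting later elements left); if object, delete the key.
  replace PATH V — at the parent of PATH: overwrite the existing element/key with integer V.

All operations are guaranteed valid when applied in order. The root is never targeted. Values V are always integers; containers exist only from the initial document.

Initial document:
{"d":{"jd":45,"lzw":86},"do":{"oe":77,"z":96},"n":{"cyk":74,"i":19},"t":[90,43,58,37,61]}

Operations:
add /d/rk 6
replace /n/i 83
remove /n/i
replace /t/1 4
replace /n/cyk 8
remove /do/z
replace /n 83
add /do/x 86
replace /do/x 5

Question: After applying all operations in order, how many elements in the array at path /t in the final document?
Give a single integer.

Answer: 5

Derivation:
After op 1 (add /d/rk 6): {"d":{"jd":45,"lzw":86,"rk":6},"do":{"oe":77,"z":96},"n":{"cyk":74,"i":19},"t":[90,43,58,37,61]}
After op 2 (replace /n/i 83): {"d":{"jd":45,"lzw":86,"rk":6},"do":{"oe":77,"z":96},"n":{"cyk":74,"i":83},"t":[90,43,58,37,61]}
After op 3 (remove /n/i): {"d":{"jd":45,"lzw":86,"rk":6},"do":{"oe":77,"z":96},"n":{"cyk":74},"t":[90,43,58,37,61]}
After op 4 (replace /t/1 4): {"d":{"jd":45,"lzw":86,"rk":6},"do":{"oe":77,"z":96},"n":{"cyk":74},"t":[90,4,58,37,61]}
After op 5 (replace /n/cyk 8): {"d":{"jd":45,"lzw":86,"rk":6},"do":{"oe":77,"z":96},"n":{"cyk":8},"t":[90,4,58,37,61]}
After op 6 (remove /do/z): {"d":{"jd":45,"lzw":86,"rk":6},"do":{"oe":77},"n":{"cyk":8},"t":[90,4,58,37,61]}
After op 7 (replace /n 83): {"d":{"jd":45,"lzw":86,"rk":6},"do":{"oe":77},"n":83,"t":[90,4,58,37,61]}
After op 8 (add /do/x 86): {"d":{"jd":45,"lzw":86,"rk":6},"do":{"oe":77,"x":86},"n":83,"t":[90,4,58,37,61]}
After op 9 (replace /do/x 5): {"d":{"jd":45,"lzw":86,"rk":6},"do":{"oe":77,"x":5},"n":83,"t":[90,4,58,37,61]}
Size at path /t: 5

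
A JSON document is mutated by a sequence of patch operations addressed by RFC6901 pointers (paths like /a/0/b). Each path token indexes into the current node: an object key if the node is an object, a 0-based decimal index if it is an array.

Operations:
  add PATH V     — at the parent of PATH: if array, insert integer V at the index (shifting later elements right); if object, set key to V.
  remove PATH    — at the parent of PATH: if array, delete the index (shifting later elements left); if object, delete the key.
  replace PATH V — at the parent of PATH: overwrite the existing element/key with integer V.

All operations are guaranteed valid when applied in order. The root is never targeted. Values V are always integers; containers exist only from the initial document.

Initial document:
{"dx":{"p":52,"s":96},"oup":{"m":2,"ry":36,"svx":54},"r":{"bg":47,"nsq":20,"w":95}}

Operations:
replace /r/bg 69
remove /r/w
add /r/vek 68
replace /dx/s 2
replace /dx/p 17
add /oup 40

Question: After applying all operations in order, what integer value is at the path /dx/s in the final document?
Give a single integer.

After op 1 (replace /r/bg 69): {"dx":{"p":52,"s":96},"oup":{"m":2,"ry":36,"svx":54},"r":{"bg":69,"nsq":20,"w":95}}
After op 2 (remove /r/w): {"dx":{"p":52,"s":96},"oup":{"m":2,"ry":36,"svx":54},"r":{"bg":69,"nsq":20}}
After op 3 (add /r/vek 68): {"dx":{"p":52,"s":96},"oup":{"m":2,"ry":36,"svx":54},"r":{"bg":69,"nsq":20,"vek":68}}
After op 4 (replace /dx/s 2): {"dx":{"p":52,"s":2},"oup":{"m":2,"ry":36,"svx":54},"r":{"bg":69,"nsq":20,"vek":68}}
After op 5 (replace /dx/p 17): {"dx":{"p":17,"s":2},"oup":{"m":2,"ry":36,"svx":54},"r":{"bg":69,"nsq":20,"vek":68}}
After op 6 (add /oup 40): {"dx":{"p":17,"s":2},"oup":40,"r":{"bg":69,"nsq":20,"vek":68}}
Value at /dx/s: 2

Answer: 2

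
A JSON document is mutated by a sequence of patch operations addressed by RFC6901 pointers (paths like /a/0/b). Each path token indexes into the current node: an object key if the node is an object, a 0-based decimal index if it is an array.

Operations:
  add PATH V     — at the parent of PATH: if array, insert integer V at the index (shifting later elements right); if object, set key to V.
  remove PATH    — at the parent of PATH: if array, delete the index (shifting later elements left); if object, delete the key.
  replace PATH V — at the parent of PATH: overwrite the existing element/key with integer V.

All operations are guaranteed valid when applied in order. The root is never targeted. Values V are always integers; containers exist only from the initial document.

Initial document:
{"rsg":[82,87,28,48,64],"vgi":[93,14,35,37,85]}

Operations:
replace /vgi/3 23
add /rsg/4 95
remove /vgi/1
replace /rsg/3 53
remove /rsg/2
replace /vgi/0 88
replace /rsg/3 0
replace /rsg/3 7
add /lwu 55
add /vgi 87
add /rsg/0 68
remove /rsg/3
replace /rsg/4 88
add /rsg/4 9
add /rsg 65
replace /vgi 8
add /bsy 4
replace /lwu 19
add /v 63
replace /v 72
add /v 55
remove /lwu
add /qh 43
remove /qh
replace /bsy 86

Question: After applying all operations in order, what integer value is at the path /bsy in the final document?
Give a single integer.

After op 1 (replace /vgi/3 23): {"rsg":[82,87,28,48,64],"vgi":[93,14,35,23,85]}
After op 2 (add /rsg/4 95): {"rsg":[82,87,28,48,95,64],"vgi":[93,14,35,23,85]}
After op 3 (remove /vgi/1): {"rsg":[82,87,28,48,95,64],"vgi":[93,35,23,85]}
After op 4 (replace /rsg/3 53): {"rsg":[82,87,28,53,95,64],"vgi":[93,35,23,85]}
After op 5 (remove /rsg/2): {"rsg":[82,87,53,95,64],"vgi":[93,35,23,85]}
After op 6 (replace /vgi/0 88): {"rsg":[82,87,53,95,64],"vgi":[88,35,23,85]}
After op 7 (replace /rsg/3 0): {"rsg":[82,87,53,0,64],"vgi":[88,35,23,85]}
After op 8 (replace /rsg/3 7): {"rsg":[82,87,53,7,64],"vgi":[88,35,23,85]}
After op 9 (add /lwu 55): {"lwu":55,"rsg":[82,87,53,7,64],"vgi":[88,35,23,85]}
After op 10 (add /vgi 87): {"lwu":55,"rsg":[82,87,53,7,64],"vgi":87}
After op 11 (add /rsg/0 68): {"lwu":55,"rsg":[68,82,87,53,7,64],"vgi":87}
After op 12 (remove /rsg/3): {"lwu":55,"rsg":[68,82,87,7,64],"vgi":87}
After op 13 (replace /rsg/4 88): {"lwu":55,"rsg":[68,82,87,7,88],"vgi":87}
After op 14 (add /rsg/4 9): {"lwu":55,"rsg":[68,82,87,7,9,88],"vgi":87}
After op 15 (add /rsg 65): {"lwu":55,"rsg":65,"vgi":87}
After op 16 (replace /vgi 8): {"lwu":55,"rsg":65,"vgi":8}
After op 17 (add /bsy 4): {"bsy":4,"lwu":55,"rsg":65,"vgi":8}
After op 18 (replace /lwu 19): {"bsy":4,"lwu":19,"rsg":65,"vgi":8}
After op 19 (add /v 63): {"bsy":4,"lwu":19,"rsg":65,"v":63,"vgi":8}
After op 20 (replace /v 72): {"bsy":4,"lwu":19,"rsg":65,"v":72,"vgi":8}
After op 21 (add /v 55): {"bsy":4,"lwu":19,"rsg":65,"v":55,"vgi":8}
After op 22 (remove /lwu): {"bsy":4,"rsg":65,"v":55,"vgi":8}
After op 23 (add /qh 43): {"bsy":4,"qh":43,"rsg":65,"v":55,"vgi":8}
After op 24 (remove /qh): {"bsy":4,"rsg":65,"v":55,"vgi":8}
After op 25 (replace /bsy 86): {"bsy":86,"rsg":65,"v":55,"vgi":8}
Value at /bsy: 86

Answer: 86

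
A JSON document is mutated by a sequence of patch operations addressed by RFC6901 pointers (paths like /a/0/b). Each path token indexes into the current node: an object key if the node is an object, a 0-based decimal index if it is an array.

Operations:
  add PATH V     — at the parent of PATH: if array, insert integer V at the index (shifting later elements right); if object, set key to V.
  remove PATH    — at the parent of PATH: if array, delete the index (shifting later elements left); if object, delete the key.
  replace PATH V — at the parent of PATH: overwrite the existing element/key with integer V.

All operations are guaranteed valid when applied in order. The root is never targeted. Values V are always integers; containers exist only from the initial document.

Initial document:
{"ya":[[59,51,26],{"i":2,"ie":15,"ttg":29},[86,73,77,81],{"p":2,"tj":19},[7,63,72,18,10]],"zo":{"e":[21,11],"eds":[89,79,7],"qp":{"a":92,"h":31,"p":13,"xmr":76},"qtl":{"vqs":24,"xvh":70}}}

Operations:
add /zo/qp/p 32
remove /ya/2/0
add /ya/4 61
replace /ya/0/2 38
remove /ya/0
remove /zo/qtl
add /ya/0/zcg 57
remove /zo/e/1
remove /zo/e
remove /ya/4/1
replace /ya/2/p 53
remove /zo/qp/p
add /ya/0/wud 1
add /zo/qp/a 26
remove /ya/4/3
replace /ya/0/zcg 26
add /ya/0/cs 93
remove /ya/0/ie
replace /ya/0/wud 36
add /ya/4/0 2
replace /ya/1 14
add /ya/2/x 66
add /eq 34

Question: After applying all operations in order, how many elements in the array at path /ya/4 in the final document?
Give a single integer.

Answer: 4

Derivation:
After op 1 (add /zo/qp/p 32): {"ya":[[59,51,26],{"i":2,"ie":15,"ttg":29},[86,73,77,81],{"p":2,"tj":19},[7,63,72,18,10]],"zo":{"e":[21,11],"eds":[89,79,7],"qp":{"a":92,"h":31,"p":32,"xmr":76},"qtl":{"vqs":24,"xvh":70}}}
After op 2 (remove /ya/2/0): {"ya":[[59,51,26],{"i":2,"ie":15,"ttg":29},[73,77,81],{"p":2,"tj":19},[7,63,72,18,10]],"zo":{"e":[21,11],"eds":[89,79,7],"qp":{"a":92,"h":31,"p":32,"xmr":76},"qtl":{"vqs":24,"xvh":70}}}
After op 3 (add /ya/4 61): {"ya":[[59,51,26],{"i":2,"ie":15,"ttg":29},[73,77,81],{"p":2,"tj":19},61,[7,63,72,18,10]],"zo":{"e":[21,11],"eds":[89,79,7],"qp":{"a":92,"h":31,"p":32,"xmr":76},"qtl":{"vqs":24,"xvh":70}}}
After op 4 (replace /ya/0/2 38): {"ya":[[59,51,38],{"i":2,"ie":15,"ttg":29},[73,77,81],{"p":2,"tj":19},61,[7,63,72,18,10]],"zo":{"e":[21,11],"eds":[89,79,7],"qp":{"a":92,"h":31,"p":32,"xmr":76},"qtl":{"vqs":24,"xvh":70}}}
After op 5 (remove /ya/0): {"ya":[{"i":2,"ie":15,"ttg":29},[73,77,81],{"p":2,"tj":19},61,[7,63,72,18,10]],"zo":{"e":[21,11],"eds":[89,79,7],"qp":{"a":92,"h":31,"p":32,"xmr":76},"qtl":{"vqs":24,"xvh":70}}}
After op 6 (remove /zo/qtl): {"ya":[{"i":2,"ie":15,"ttg":29},[73,77,81],{"p":2,"tj":19},61,[7,63,72,18,10]],"zo":{"e":[21,11],"eds":[89,79,7],"qp":{"a":92,"h":31,"p":32,"xmr":76}}}
After op 7 (add /ya/0/zcg 57): {"ya":[{"i":2,"ie":15,"ttg":29,"zcg":57},[73,77,81],{"p":2,"tj":19},61,[7,63,72,18,10]],"zo":{"e":[21,11],"eds":[89,79,7],"qp":{"a":92,"h":31,"p":32,"xmr":76}}}
After op 8 (remove /zo/e/1): {"ya":[{"i":2,"ie":15,"ttg":29,"zcg":57},[73,77,81],{"p":2,"tj":19},61,[7,63,72,18,10]],"zo":{"e":[21],"eds":[89,79,7],"qp":{"a":92,"h":31,"p":32,"xmr":76}}}
After op 9 (remove /zo/e): {"ya":[{"i":2,"ie":15,"ttg":29,"zcg":57},[73,77,81],{"p":2,"tj":19},61,[7,63,72,18,10]],"zo":{"eds":[89,79,7],"qp":{"a":92,"h":31,"p":32,"xmr":76}}}
After op 10 (remove /ya/4/1): {"ya":[{"i":2,"ie":15,"ttg":29,"zcg":57},[73,77,81],{"p":2,"tj":19},61,[7,72,18,10]],"zo":{"eds":[89,79,7],"qp":{"a":92,"h":31,"p":32,"xmr":76}}}
After op 11 (replace /ya/2/p 53): {"ya":[{"i":2,"ie":15,"ttg":29,"zcg":57},[73,77,81],{"p":53,"tj":19},61,[7,72,18,10]],"zo":{"eds":[89,79,7],"qp":{"a":92,"h":31,"p":32,"xmr":76}}}
After op 12 (remove /zo/qp/p): {"ya":[{"i":2,"ie":15,"ttg":29,"zcg":57},[73,77,81],{"p":53,"tj":19},61,[7,72,18,10]],"zo":{"eds":[89,79,7],"qp":{"a":92,"h":31,"xmr":76}}}
After op 13 (add /ya/0/wud 1): {"ya":[{"i":2,"ie":15,"ttg":29,"wud":1,"zcg":57},[73,77,81],{"p":53,"tj":19},61,[7,72,18,10]],"zo":{"eds":[89,79,7],"qp":{"a":92,"h":31,"xmr":76}}}
After op 14 (add /zo/qp/a 26): {"ya":[{"i":2,"ie":15,"ttg":29,"wud":1,"zcg":57},[73,77,81],{"p":53,"tj":19},61,[7,72,18,10]],"zo":{"eds":[89,79,7],"qp":{"a":26,"h":31,"xmr":76}}}
After op 15 (remove /ya/4/3): {"ya":[{"i":2,"ie":15,"ttg":29,"wud":1,"zcg":57},[73,77,81],{"p":53,"tj":19},61,[7,72,18]],"zo":{"eds":[89,79,7],"qp":{"a":26,"h":31,"xmr":76}}}
After op 16 (replace /ya/0/zcg 26): {"ya":[{"i":2,"ie":15,"ttg":29,"wud":1,"zcg":26},[73,77,81],{"p":53,"tj":19},61,[7,72,18]],"zo":{"eds":[89,79,7],"qp":{"a":26,"h":31,"xmr":76}}}
After op 17 (add /ya/0/cs 93): {"ya":[{"cs":93,"i":2,"ie":15,"ttg":29,"wud":1,"zcg":26},[73,77,81],{"p":53,"tj":19},61,[7,72,18]],"zo":{"eds":[89,79,7],"qp":{"a":26,"h":31,"xmr":76}}}
After op 18 (remove /ya/0/ie): {"ya":[{"cs":93,"i":2,"ttg":29,"wud":1,"zcg":26},[73,77,81],{"p":53,"tj":19},61,[7,72,18]],"zo":{"eds":[89,79,7],"qp":{"a":26,"h":31,"xmr":76}}}
After op 19 (replace /ya/0/wud 36): {"ya":[{"cs":93,"i":2,"ttg":29,"wud":36,"zcg":26},[73,77,81],{"p":53,"tj":19},61,[7,72,18]],"zo":{"eds":[89,79,7],"qp":{"a":26,"h":31,"xmr":76}}}
After op 20 (add /ya/4/0 2): {"ya":[{"cs":93,"i":2,"ttg":29,"wud":36,"zcg":26},[73,77,81],{"p":53,"tj":19},61,[2,7,72,18]],"zo":{"eds":[89,79,7],"qp":{"a":26,"h":31,"xmr":76}}}
After op 21 (replace /ya/1 14): {"ya":[{"cs":93,"i":2,"ttg":29,"wud":36,"zcg":26},14,{"p":53,"tj":19},61,[2,7,72,18]],"zo":{"eds":[89,79,7],"qp":{"a":26,"h":31,"xmr":76}}}
After op 22 (add /ya/2/x 66): {"ya":[{"cs":93,"i":2,"ttg":29,"wud":36,"zcg":26},14,{"p":53,"tj":19,"x":66},61,[2,7,72,18]],"zo":{"eds":[89,79,7],"qp":{"a":26,"h":31,"xmr":76}}}
After op 23 (add /eq 34): {"eq":34,"ya":[{"cs":93,"i":2,"ttg":29,"wud":36,"zcg":26},14,{"p":53,"tj":19,"x":66},61,[2,7,72,18]],"zo":{"eds":[89,79,7],"qp":{"a":26,"h":31,"xmr":76}}}
Size at path /ya/4: 4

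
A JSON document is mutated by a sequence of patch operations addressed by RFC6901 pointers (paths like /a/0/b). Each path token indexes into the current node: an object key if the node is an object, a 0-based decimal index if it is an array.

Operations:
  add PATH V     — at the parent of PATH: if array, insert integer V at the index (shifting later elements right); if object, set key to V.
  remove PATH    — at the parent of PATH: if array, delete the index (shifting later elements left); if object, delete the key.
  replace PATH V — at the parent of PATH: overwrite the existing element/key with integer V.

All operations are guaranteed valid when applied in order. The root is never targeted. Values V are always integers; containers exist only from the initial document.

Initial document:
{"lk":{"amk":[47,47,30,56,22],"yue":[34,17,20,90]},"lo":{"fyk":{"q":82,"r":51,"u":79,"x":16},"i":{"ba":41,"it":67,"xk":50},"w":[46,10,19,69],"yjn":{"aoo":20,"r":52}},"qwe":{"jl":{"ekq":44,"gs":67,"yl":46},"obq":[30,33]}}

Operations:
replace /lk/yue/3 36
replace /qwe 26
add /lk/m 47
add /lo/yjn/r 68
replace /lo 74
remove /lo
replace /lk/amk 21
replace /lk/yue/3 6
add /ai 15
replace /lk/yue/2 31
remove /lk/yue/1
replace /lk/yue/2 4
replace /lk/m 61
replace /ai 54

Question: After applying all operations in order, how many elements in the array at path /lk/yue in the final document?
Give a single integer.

After op 1 (replace /lk/yue/3 36): {"lk":{"amk":[47,47,30,56,22],"yue":[34,17,20,36]},"lo":{"fyk":{"q":82,"r":51,"u":79,"x":16},"i":{"ba":41,"it":67,"xk":50},"w":[46,10,19,69],"yjn":{"aoo":20,"r":52}},"qwe":{"jl":{"ekq":44,"gs":67,"yl":46},"obq":[30,33]}}
After op 2 (replace /qwe 26): {"lk":{"amk":[47,47,30,56,22],"yue":[34,17,20,36]},"lo":{"fyk":{"q":82,"r":51,"u":79,"x":16},"i":{"ba":41,"it":67,"xk":50},"w":[46,10,19,69],"yjn":{"aoo":20,"r":52}},"qwe":26}
After op 3 (add /lk/m 47): {"lk":{"amk":[47,47,30,56,22],"m":47,"yue":[34,17,20,36]},"lo":{"fyk":{"q":82,"r":51,"u":79,"x":16},"i":{"ba":41,"it":67,"xk":50},"w":[46,10,19,69],"yjn":{"aoo":20,"r":52}},"qwe":26}
After op 4 (add /lo/yjn/r 68): {"lk":{"amk":[47,47,30,56,22],"m":47,"yue":[34,17,20,36]},"lo":{"fyk":{"q":82,"r":51,"u":79,"x":16},"i":{"ba":41,"it":67,"xk":50},"w":[46,10,19,69],"yjn":{"aoo":20,"r":68}},"qwe":26}
After op 5 (replace /lo 74): {"lk":{"amk":[47,47,30,56,22],"m":47,"yue":[34,17,20,36]},"lo":74,"qwe":26}
After op 6 (remove /lo): {"lk":{"amk":[47,47,30,56,22],"m":47,"yue":[34,17,20,36]},"qwe":26}
After op 7 (replace /lk/amk 21): {"lk":{"amk":21,"m":47,"yue":[34,17,20,36]},"qwe":26}
After op 8 (replace /lk/yue/3 6): {"lk":{"amk":21,"m":47,"yue":[34,17,20,6]},"qwe":26}
After op 9 (add /ai 15): {"ai":15,"lk":{"amk":21,"m":47,"yue":[34,17,20,6]},"qwe":26}
After op 10 (replace /lk/yue/2 31): {"ai":15,"lk":{"amk":21,"m":47,"yue":[34,17,31,6]},"qwe":26}
After op 11 (remove /lk/yue/1): {"ai":15,"lk":{"amk":21,"m":47,"yue":[34,31,6]},"qwe":26}
After op 12 (replace /lk/yue/2 4): {"ai":15,"lk":{"amk":21,"m":47,"yue":[34,31,4]},"qwe":26}
After op 13 (replace /lk/m 61): {"ai":15,"lk":{"amk":21,"m":61,"yue":[34,31,4]},"qwe":26}
After op 14 (replace /ai 54): {"ai":54,"lk":{"amk":21,"m":61,"yue":[34,31,4]},"qwe":26}
Size at path /lk/yue: 3

Answer: 3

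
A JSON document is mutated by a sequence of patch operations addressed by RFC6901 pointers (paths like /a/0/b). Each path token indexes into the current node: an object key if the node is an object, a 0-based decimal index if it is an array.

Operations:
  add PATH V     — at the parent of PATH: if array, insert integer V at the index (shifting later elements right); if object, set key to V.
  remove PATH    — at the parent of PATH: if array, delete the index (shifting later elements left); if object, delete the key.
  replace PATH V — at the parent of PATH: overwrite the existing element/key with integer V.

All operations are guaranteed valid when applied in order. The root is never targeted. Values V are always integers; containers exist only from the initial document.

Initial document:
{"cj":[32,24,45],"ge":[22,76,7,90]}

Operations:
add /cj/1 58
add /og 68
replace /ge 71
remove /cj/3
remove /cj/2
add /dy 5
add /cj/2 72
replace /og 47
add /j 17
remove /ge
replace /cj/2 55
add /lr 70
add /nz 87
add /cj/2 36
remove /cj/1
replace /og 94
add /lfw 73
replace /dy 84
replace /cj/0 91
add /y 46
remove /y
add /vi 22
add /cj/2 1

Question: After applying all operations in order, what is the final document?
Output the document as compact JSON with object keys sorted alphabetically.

After op 1 (add /cj/1 58): {"cj":[32,58,24,45],"ge":[22,76,7,90]}
After op 2 (add /og 68): {"cj":[32,58,24,45],"ge":[22,76,7,90],"og":68}
After op 3 (replace /ge 71): {"cj":[32,58,24,45],"ge":71,"og":68}
After op 4 (remove /cj/3): {"cj":[32,58,24],"ge":71,"og":68}
After op 5 (remove /cj/2): {"cj":[32,58],"ge":71,"og":68}
After op 6 (add /dy 5): {"cj":[32,58],"dy":5,"ge":71,"og":68}
After op 7 (add /cj/2 72): {"cj":[32,58,72],"dy":5,"ge":71,"og":68}
After op 8 (replace /og 47): {"cj":[32,58,72],"dy":5,"ge":71,"og":47}
After op 9 (add /j 17): {"cj":[32,58,72],"dy":5,"ge":71,"j":17,"og":47}
After op 10 (remove /ge): {"cj":[32,58,72],"dy":5,"j":17,"og":47}
After op 11 (replace /cj/2 55): {"cj":[32,58,55],"dy":5,"j":17,"og":47}
After op 12 (add /lr 70): {"cj":[32,58,55],"dy":5,"j":17,"lr":70,"og":47}
After op 13 (add /nz 87): {"cj":[32,58,55],"dy":5,"j":17,"lr":70,"nz":87,"og":47}
After op 14 (add /cj/2 36): {"cj":[32,58,36,55],"dy":5,"j":17,"lr":70,"nz":87,"og":47}
After op 15 (remove /cj/1): {"cj":[32,36,55],"dy":5,"j":17,"lr":70,"nz":87,"og":47}
After op 16 (replace /og 94): {"cj":[32,36,55],"dy":5,"j":17,"lr":70,"nz":87,"og":94}
After op 17 (add /lfw 73): {"cj":[32,36,55],"dy":5,"j":17,"lfw":73,"lr":70,"nz":87,"og":94}
After op 18 (replace /dy 84): {"cj":[32,36,55],"dy":84,"j":17,"lfw":73,"lr":70,"nz":87,"og":94}
After op 19 (replace /cj/0 91): {"cj":[91,36,55],"dy":84,"j":17,"lfw":73,"lr":70,"nz":87,"og":94}
After op 20 (add /y 46): {"cj":[91,36,55],"dy":84,"j":17,"lfw":73,"lr":70,"nz":87,"og":94,"y":46}
After op 21 (remove /y): {"cj":[91,36,55],"dy":84,"j":17,"lfw":73,"lr":70,"nz":87,"og":94}
After op 22 (add /vi 22): {"cj":[91,36,55],"dy":84,"j":17,"lfw":73,"lr":70,"nz":87,"og":94,"vi":22}
After op 23 (add /cj/2 1): {"cj":[91,36,1,55],"dy":84,"j":17,"lfw":73,"lr":70,"nz":87,"og":94,"vi":22}

Answer: {"cj":[91,36,1,55],"dy":84,"j":17,"lfw":73,"lr":70,"nz":87,"og":94,"vi":22}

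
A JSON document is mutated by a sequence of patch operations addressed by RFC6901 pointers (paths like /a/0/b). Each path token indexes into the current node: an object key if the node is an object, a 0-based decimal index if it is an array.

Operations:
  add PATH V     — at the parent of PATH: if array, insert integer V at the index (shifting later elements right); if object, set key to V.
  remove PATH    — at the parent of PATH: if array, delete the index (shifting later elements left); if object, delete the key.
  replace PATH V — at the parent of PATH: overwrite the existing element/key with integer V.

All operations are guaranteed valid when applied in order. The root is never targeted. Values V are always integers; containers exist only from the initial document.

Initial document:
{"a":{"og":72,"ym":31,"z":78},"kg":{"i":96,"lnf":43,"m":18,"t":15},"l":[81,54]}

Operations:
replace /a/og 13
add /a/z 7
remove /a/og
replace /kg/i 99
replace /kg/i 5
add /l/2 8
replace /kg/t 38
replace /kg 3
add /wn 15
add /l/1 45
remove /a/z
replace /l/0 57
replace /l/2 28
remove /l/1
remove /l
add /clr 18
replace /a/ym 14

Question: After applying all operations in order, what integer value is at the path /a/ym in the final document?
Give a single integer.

Answer: 14

Derivation:
After op 1 (replace /a/og 13): {"a":{"og":13,"ym":31,"z":78},"kg":{"i":96,"lnf":43,"m":18,"t":15},"l":[81,54]}
After op 2 (add /a/z 7): {"a":{"og":13,"ym":31,"z":7},"kg":{"i":96,"lnf":43,"m":18,"t":15},"l":[81,54]}
After op 3 (remove /a/og): {"a":{"ym":31,"z":7},"kg":{"i":96,"lnf":43,"m":18,"t":15},"l":[81,54]}
After op 4 (replace /kg/i 99): {"a":{"ym":31,"z":7},"kg":{"i":99,"lnf":43,"m":18,"t":15},"l":[81,54]}
After op 5 (replace /kg/i 5): {"a":{"ym":31,"z":7},"kg":{"i":5,"lnf":43,"m":18,"t":15},"l":[81,54]}
After op 6 (add /l/2 8): {"a":{"ym":31,"z":7},"kg":{"i":5,"lnf":43,"m":18,"t":15},"l":[81,54,8]}
After op 7 (replace /kg/t 38): {"a":{"ym":31,"z":7},"kg":{"i":5,"lnf":43,"m":18,"t":38},"l":[81,54,8]}
After op 8 (replace /kg 3): {"a":{"ym":31,"z":7},"kg":3,"l":[81,54,8]}
After op 9 (add /wn 15): {"a":{"ym":31,"z":7},"kg":3,"l":[81,54,8],"wn":15}
After op 10 (add /l/1 45): {"a":{"ym":31,"z":7},"kg":3,"l":[81,45,54,8],"wn":15}
After op 11 (remove /a/z): {"a":{"ym":31},"kg":3,"l":[81,45,54,8],"wn":15}
After op 12 (replace /l/0 57): {"a":{"ym":31},"kg":3,"l":[57,45,54,8],"wn":15}
After op 13 (replace /l/2 28): {"a":{"ym":31},"kg":3,"l":[57,45,28,8],"wn":15}
After op 14 (remove /l/1): {"a":{"ym":31},"kg":3,"l":[57,28,8],"wn":15}
After op 15 (remove /l): {"a":{"ym":31},"kg":3,"wn":15}
After op 16 (add /clr 18): {"a":{"ym":31},"clr":18,"kg":3,"wn":15}
After op 17 (replace /a/ym 14): {"a":{"ym":14},"clr":18,"kg":3,"wn":15}
Value at /a/ym: 14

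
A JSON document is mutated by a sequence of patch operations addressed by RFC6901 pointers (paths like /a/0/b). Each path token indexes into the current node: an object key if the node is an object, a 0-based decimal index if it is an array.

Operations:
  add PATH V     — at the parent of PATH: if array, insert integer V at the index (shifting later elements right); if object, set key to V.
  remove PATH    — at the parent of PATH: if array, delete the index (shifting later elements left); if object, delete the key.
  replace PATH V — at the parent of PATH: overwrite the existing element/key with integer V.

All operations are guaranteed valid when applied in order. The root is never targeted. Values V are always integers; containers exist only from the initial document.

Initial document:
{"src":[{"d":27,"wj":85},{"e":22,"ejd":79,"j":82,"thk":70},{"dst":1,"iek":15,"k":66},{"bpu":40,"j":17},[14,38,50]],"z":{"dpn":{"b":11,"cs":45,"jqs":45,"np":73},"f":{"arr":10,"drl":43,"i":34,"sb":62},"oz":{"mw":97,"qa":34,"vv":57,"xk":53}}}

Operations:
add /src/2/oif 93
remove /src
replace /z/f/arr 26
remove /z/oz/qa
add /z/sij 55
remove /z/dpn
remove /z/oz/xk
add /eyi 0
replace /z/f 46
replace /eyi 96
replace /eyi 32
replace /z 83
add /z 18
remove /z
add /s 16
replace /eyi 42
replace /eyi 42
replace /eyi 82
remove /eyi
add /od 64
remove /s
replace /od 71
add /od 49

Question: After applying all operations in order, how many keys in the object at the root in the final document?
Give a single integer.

After op 1 (add /src/2/oif 93): {"src":[{"d":27,"wj":85},{"e":22,"ejd":79,"j":82,"thk":70},{"dst":1,"iek":15,"k":66,"oif":93},{"bpu":40,"j":17},[14,38,50]],"z":{"dpn":{"b":11,"cs":45,"jqs":45,"np":73},"f":{"arr":10,"drl":43,"i":34,"sb":62},"oz":{"mw":97,"qa":34,"vv":57,"xk":53}}}
After op 2 (remove /src): {"z":{"dpn":{"b":11,"cs":45,"jqs":45,"np":73},"f":{"arr":10,"drl":43,"i":34,"sb":62},"oz":{"mw":97,"qa":34,"vv":57,"xk":53}}}
After op 3 (replace /z/f/arr 26): {"z":{"dpn":{"b":11,"cs":45,"jqs":45,"np":73},"f":{"arr":26,"drl":43,"i":34,"sb":62},"oz":{"mw":97,"qa":34,"vv":57,"xk":53}}}
After op 4 (remove /z/oz/qa): {"z":{"dpn":{"b":11,"cs":45,"jqs":45,"np":73},"f":{"arr":26,"drl":43,"i":34,"sb":62},"oz":{"mw":97,"vv":57,"xk":53}}}
After op 5 (add /z/sij 55): {"z":{"dpn":{"b":11,"cs":45,"jqs":45,"np":73},"f":{"arr":26,"drl":43,"i":34,"sb":62},"oz":{"mw":97,"vv":57,"xk":53},"sij":55}}
After op 6 (remove /z/dpn): {"z":{"f":{"arr":26,"drl":43,"i":34,"sb":62},"oz":{"mw":97,"vv":57,"xk":53},"sij":55}}
After op 7 (remove /z/oz/xk): {"z":{"f":{"arr":26,"drl":43,"i":34,"sb":62},"oz":{"mw":97,"vv":57},"sij":55}}
After op 8 (add /eyi 0): {"eyi":0,"z":{"f":{"arr":26,"drl":43,"i":34,"sb":62},"oz":{"mw":97,"vv":57},"sij":55}}
After op 9 (replace /z/f 46): {"eyi":0,"z":{"f":46,"oz":{"mw":97,"vv":57},"sij":55}}
After op 10 (replace /eyi 96): {"eyi":96,"z":{"f":46,"oz":{"mw":97,"vv":57},"sij":55}}
After op 11 (replace /eyi 32): {"eyi":32,"z":{"f":46,"oz":{"mw":97,"vv":57},"sij":55}}
After op 12 (replace /z 83): {"eyi":32,"z":83}
After op 13 (add /z 18): {"eyi":32,"z":18}
After op 14 (remove /z): {"eyi":32}
After op 15 (add /s 16): {"eyi":32,"s":16}
After op 16 (replace /eyi 42): {"eyi":42,"s":16}
After op 17 (replace /eyi 42): {"eyi":42,"s":16}
After op 18 (replace /eyi 82): {"eyi":82,"s":16}
After op 19 (remove /eyi): {"s":16}
After op 20 (add /od 64): {"od":64,"s":16}
After op 21 (remove /s): {"od":64}
After op 22 (replace /od 71): {"od":71}
After op 23 (add /od 49): {"od":49}
Size at the root: 1

Answer: 1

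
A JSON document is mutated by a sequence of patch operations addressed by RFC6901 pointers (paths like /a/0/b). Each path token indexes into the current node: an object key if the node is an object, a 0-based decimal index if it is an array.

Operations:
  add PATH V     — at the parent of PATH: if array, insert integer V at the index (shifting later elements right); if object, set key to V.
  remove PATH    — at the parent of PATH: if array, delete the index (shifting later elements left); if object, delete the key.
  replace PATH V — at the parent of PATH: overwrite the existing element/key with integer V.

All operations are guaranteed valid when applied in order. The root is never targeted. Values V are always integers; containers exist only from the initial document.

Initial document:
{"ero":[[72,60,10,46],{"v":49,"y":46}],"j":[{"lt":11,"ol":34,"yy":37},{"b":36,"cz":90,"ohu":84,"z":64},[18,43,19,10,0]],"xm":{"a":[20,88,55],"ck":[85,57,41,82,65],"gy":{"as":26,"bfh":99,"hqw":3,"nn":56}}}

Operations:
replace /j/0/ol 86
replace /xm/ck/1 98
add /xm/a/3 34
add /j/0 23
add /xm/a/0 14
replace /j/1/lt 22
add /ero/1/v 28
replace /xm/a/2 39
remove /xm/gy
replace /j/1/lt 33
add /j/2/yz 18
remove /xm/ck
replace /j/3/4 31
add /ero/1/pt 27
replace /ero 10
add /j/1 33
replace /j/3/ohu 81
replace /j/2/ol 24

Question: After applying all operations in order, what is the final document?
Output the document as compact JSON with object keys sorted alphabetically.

Answer: {"ero":10,"j":[23,33,{"lt":33,"ol":24,"yy":37},{"b":36,"cz":90,"ohu":81,"yz":18,"z":64},[18,43,19,10,31]],"xm":{"a":[14,20,39,55,34]}}

Derivation:
After op 1 (replace /j/0/ol 86): {"ero":[[72,60,10,46],{"v":49,"y":46}],"j":[{"lt":11,"ol":86,"yy":37},{"b":36,"cz":90,"ohu":84,"z":64},[18,43,19,10,0]],"xm":{"a":[20,88,55],"ck":[85,57,41,82,65],"gy":{"as":26,"bfh":99,"hqw":3,"nn":56}}}
After op 2 (replace /xm/ck/1 98): {"ero":[[72,60,10,46],{"v":49,"y":46}],"j":[{"lt":11,"ol":86,"yy":37},{"b":36,"cz":90,"ohu":84,"z":64},[18,43,19,10,0]],"xm":{"a":[20,88,55],"ck":[85,98,41,82,65],"gy":{"as":26,"bfh":99,"hqw":3,"nn":56}}}
After op 3 (add /xm/a/3 34): {"ero":[[72,60,10,46],{"v":49,"y":46}],"j":[{"lt":11,"ol":86,"yy":37},{"b":36,"cz":90,"ohu":84,"z":64},[18,43,19,10,0]],"xm":{"a":[20,88,55,34],"ck":[85,98,41,82,65],"gy":{"as":26,"bfh":99,"hqw":3,"nn":56}}}
After op 4 (add /j/0 23): {"ero":[[72,60,10,46],{"v":49,"y":46}],"j":[23,{"lt":11,"ol":86,"yy":37},{"b":36,"cz":90,"ohu":84,"z":64},[18,43,19,10,0]],"xm":{"a":[20,88,55,34],"ck":[85,98,41,82,65],"gy":{"as":26,"bfh":99,"hqw":3,"nn":56}}}
After op 5 (add /xm/a/0 14): {"ero":[[72,60,10,46],{"v":49,"y":46}],"j":[23,{"lt":11,"ol":86,"yy":37},{"b":36,"cz":90,"ohu":84,"z":64},[18,43,19,10,0]],"xm":{"a":[14,20,88,55,34],"ck":[85,98,41,82,65],"gy":{"as":26,"bfh":99,"hqw":3,"nn":56}}}
After op 6 (replace /j/1/lt 22): {"ero":[[72,60,10,46],{"v":49,"y":46}],"j":[23,{"lt":22,"ol":86,"yy":37},{"b":36,"cz":90,"ohu":84,"z":64},[18,43,19,10,0]],"xm":{"a":[14,20,88,55,34],"ck":[85,98,41,82,65],"gy":{"as":26,"bfh":99,"hqw":3,"nn":56}}}
After op 7 (add /ero/1/v 28): {"ero":[[72,60,10,46],{"v":28,"y":46}],"j":[23,{"lt":22,"ol":86,"yy":37},{"b":36,"cz":90,"ohu":84,"z":64},[18,43,19,10,0]],"xm":{"a":[14,20,88,55,34],"ck":[85,98,41,82,65],"gy":{"as":26,"bfh":99,"hqw":3,"nn":56}}}
After op 8 (replace /xm/a/2 39): {"ero":[[72,60,10,46],{"v":28,"y":46}],"j":[23,{"lt":22,"ol":86,"yy":37},{"b":36,"cz":90,"ohu":84,"z":64},[18,43,19,10,0]],"xm":{"a":[14,20,39,55,34],"ck":[85,98,41,82,65],"gy":{"as":26,"bfh":99,"hqw":3,"nn":56}}}
After op 9 (remove /xm/gy): {"ero":[[72,60,10,46],{"v":28,"y":46}],"j":[23,{"lt":22,"ol":86,"yy":37},{"b":36,"cz":90,"ohu":84,"z":64},[18,43,19,10,0]],"xm":{"a":[14,20,39,55,34],"ck":[85,98,41,82,65]}}
After op 10 (replace /j/1/lt 33): {"ero":[[72,60,10,46],{"v":28,"y":46}],"j":[23,{"lt":33,"ol":86,"yy":37},{"b":36,"cz":90,"ohu":84,"z":64},[18,43,19,10,0]],"xm":{"a":[14,20,39,55,34],"ck":[85,98,41,82,65]}}
After op 11 (add /j/2/yz 18): {"ero":[[72,60,10,46],{"v":28,"y":46}],"j":[23,{"lt":33,"ol":86,"yy":37},{"b":36,"cz":90,"ohu":84,"yz":18,"z":64},[18,43,19,10,0]],"xm":{"a":[14,20,39,55,34],"ck":[85,98,41,82,65]}}
After op 12 (remove /xm/ck): {"ero":[[72,60,10,46],{"v":28,"y":46}],"j":[23,{"lt":33,"ol":86,"yy":37},{"b":36,"cz":90,"ohu":84,"yz":18,"z":64},[18,43,19,10,0]],"xm":{"a":[14,20,39,55,34]}}
After op 13 (replace /j/3/4 31): {"ero":[[72,60,10,46],{"v":28,"y":46}],"j":[23,{"lt":33,"ol":86,"yy":37},{"b":36,"cz":90,"ohu":84,"yz":18,"z":64},[18,43,19,10,31]],"xm":{"a":[14,20,39,55,34]}}
After op 14 (add /ero/1/pt 27): {"ero":[[72,60,10,46],{"pt":27,"v":28,"y":46}],"j":[23,{"lt":33,"ol":86,"yy":37},{"b":36,"cz":90,"ohu":84,"yz":18,"z":64},[18,43,19,10,31]],"xm":{"a":[14,20,39,55,34]}}
After op 15 (replace /ero 10): {"ero":10,"j":[23,{"lt":33,"ol":86,"yy":37},{"b":36,"cz":90,"ohu":84,"yz":18,"z":64},[18,43,19,10,31]],"xm":{"a":[14,20,39,55,34]}}
After op 16 (add /j/1 33): {"ero":10,"j":[23,33,{"lt":33,"ol":86,"yy":37},{"b":36,"cz":90,"ohu":84,"yz":18,"z":64},[18,43,19,10,31]],"xm":{"a":[14,20,39,55,34]}}
After op 17 (replace /j/3/ohu 81): {"ero":10,"j":[23,33,{"lt":33,"ol":86,"yy":37},{"b":36,"cz":90,"ohu":81,"yz":18,"z":64},[18,43,19,10,31]],"xm":{"a":[14,20,39,55,34]}}
After op 18 (replace /j/2/ol 24): {"ero":10,"j":[23,33,{"lt":33,"ol":24,"yy":37},{"b":36,"cz":90,"ohu":81,"yz":18,"z":64},[18,43,19,10,31]],"xm":{"a":[14,20,39,55,34]}}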